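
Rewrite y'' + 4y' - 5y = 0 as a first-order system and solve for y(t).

Let x_1 = y, x_2 = y'. Then x_1' = x_2 and x_2' = 5x_1 - 4x_2.
A = [[0,1],[5,-4]]; det(A-λI) = λ^2 + 4λ - 5.
Eigenvalues λ = 1, -5 with eigenvectors (1,1), (1,-5).

y(t) = c_1e^(t) + c_2e^(-5t)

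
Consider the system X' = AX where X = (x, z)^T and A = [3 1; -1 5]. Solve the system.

x(t) = c_1e^(4t) + c_2te^(4t) + 2c_2e^(4t), z(t) = c_1e^(4t) + c_2te^(4t) + 3c_2e^(4t)

Coefficient matrix A = [[3, 1], [-1, 5]].
Characteristic polynomial det(A - λI) = λ^2 - 8λ + 16 = 0.
Single eigenvalue λ = 4 with algebraic multiplicity 2.
Eigenvector v = (1,1); generalized eigenvector w with (A-λI)w=v is (2,3).
General solution: e^(4t)[c_1·v + c_2·(t·v + w)].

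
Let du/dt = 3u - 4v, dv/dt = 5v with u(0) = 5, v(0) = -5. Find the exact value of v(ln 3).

A = [[3,-4],[0,5]]; eigenvalues λ = 5, 3.
Eigenvectors: (-2,1) for λ=5, (-1,0) for λ=3.
From the initial condition, c_1 = -5, c_2 = 5.
v(ln 3) = (-5)(3^5)(1) + (5)(3^3)(0) = -1215.

-1215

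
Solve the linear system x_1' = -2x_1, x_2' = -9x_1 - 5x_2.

x_1(t) = c_1e^(-2t), x_2(t) = -3c_1e^(-2t) - c_2e^(-5t)

Coefficient matrix A = [[-2, 0], [-9, -5]].
Characteristic polynomial det(A - λI) = λ^2 + 7λ + 10 = 0.
Eigenvalues λ = -2, -5.
For λ=-2: (A-λI) row 2 is [-9, -3], so an eigenvector is (1, -3).
For λ=-5: (A-λI) row 1 is [3, 0], so an eigenvector is (0, -1).
General solution: c_1e^(-2t)(1,-3) + c_2e^(-5t)(0,-1).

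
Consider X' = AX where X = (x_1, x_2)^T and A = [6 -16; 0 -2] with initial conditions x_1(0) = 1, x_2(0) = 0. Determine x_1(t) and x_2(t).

Coefficient matrix A = [[6, -16], [0, -2]].
Characteristic polynomial det(A - λI) = λ^2 - 4λ - 12 = 0.
Eigenvalues λ = 6, -2.
For λ=6: (A-λI) row 1 is [0, -16], so an eigenvector is (1, 0).
For λ=-2: (A-λI) row 1 is [8, -16], so an eigenvector is (2, 1).
General solution: C_1e^(6t)(1,0) + C_2e^(-2t)(2,1).
Applying x_1(0)=1, x_2(0)=0 gives C_1=1, C_2=0.

x_1(t) = e^(6t), x_2(t) = 0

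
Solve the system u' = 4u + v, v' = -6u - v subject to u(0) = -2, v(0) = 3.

u(t) = -3e^(2t) + e^(t), v(t) = 6e^(2t) - 3e^(t)

Coefficient matrix A = [[4, 1], [-6, -1]].
Characteristic polynomial det(A - λI) = λ^2 - 3λ + 2 = 0.
Eigenvalues λ = 2, 1.
For λ=2: (A-λI) row 1 is [2, 1], so an eigenvector is (1, -2).
For λ=1: (A-λI) row 1 is [3, 1], so an eigenvector is (1, -3).
General solution: c_1e^(2t)(1,-2) + c_2e^(t)(1,-3).
Applying u(0)=-2, v(0)=3 gives c_1=-3, c_2=1.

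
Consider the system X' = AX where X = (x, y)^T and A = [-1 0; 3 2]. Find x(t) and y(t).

x(t) = -C_1e^(-t), y(t) = C_1e^(-t) - C_2e^(2t)

Coefficient matrix A = [[-1, 0], [3, 2]].
Characteristic polynomial det(A - λI) = λ^2 - λ - 2 = 0.
Eigenvalues λ = -1, 2.
For λ=-1: (A-λI) row 2 is [3, 3], so an eigenvector is (-1, 1).
For λ=2: (A-λI) row 1 is [-3, 0], so an eigenvector is (0, -1).
General solution: C_1e^(-t)(-1,1) + C_2e^(2t)(0,-1).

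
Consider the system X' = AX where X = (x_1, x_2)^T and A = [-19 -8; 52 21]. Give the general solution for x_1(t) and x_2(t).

x_1(t) = c_1e^(t)sin(4t) - c_1e^(t)cos(4t) - c_2e^(t)sin(4t) - c_2e^(t)cos(4t), x_2(t) = -3c_1e^(t)sin(4t) + 2c_1e^(t)cos(4t) + 2c_2e^(t)sin(4t) + 3c_2e^(t)cos(4t)

Coefficient matrix A = [[-19, -8], [52, 21]].
Characteristic polynomial det(A - λI) = λ^2 - 2λ + 17 = 0.
Eigenvalues λ = 1 ± 4i (complex conjugate pair).
For λ=1+4i: an eigenvector is (-1,2) - i(1,-3) = (-1 - i, 2 + 3i).
A real fundamental pair from Re and Im of e^((1+4i)t)v: X_1 = e^(t)(cos(4t)·(-1,2) + sin(4t)·(1,-3)), X_2 = e^(t)(sin(4t)·(-1,2) - cos(4t)·(1,-3)).
General solution: c_1X_1 + c_2X_2.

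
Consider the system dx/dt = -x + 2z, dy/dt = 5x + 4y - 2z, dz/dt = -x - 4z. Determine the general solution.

x(t) = 2c_1e^(-2t) - c_3e^(-3t), y(t) = -2c_1e^(-2t) + c_2e^(4t) + c_3e^(-3t), z(t) = -c_1e^(-2t) + c_3e^(-3t)

Coefficient matrix A = [[-1, 0, 2], [5, 4, -2], [-1, 0, -4]].
det(A - λI) = 0 gives eigenvalues λ = -2, 4, -3.
For λ=-2: eigenvector (2,-2,-1).
For λ=4: eigenvector (0,1,0).
For λ=-3: eigenvector (-1,1,1).
General solution: c_1e^(-2t)(2,-2,-1) + c_2e^(4t)(0,1,0) + c_3e^(-3t)(-1,1,1).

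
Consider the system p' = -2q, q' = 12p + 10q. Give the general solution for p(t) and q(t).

Coefficient matrix A = [[0, -2], [12, 10]].
Characteristic polynomial det(A - λI) = λ^2 - 10λ + 24 = 0.
Eigenvalues λ = 4, 6.
For λ=4: (A-λI) row 1 is [-4, -2], so an eigenvector is (-1, 2).
For λ=6: (A-λI) row 1 is [-6, -2], so an eigenvector is (-1, 3).
General solution: C_1e^(4t)(-1,2) + C_2e^(6t)(-1,3).

p(t) = -C_1e^(4t) - C_2e^(6t), q(t) = 2C_1e^(4t) + 3C_2e^(6t)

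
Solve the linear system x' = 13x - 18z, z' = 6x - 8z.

Coefficient matrix A = [[13, -18], [6, -8]].
Characteristic polynomial det(A - λI) = λ^2 - 5λ + 4 = 0.
Eigenvalues λ = 4, 1.
For λ=4: (A-λI) row 1 is [9, -18], so an eigenvector is (-2, -1).
For λ=1: (A-λI) row 1 is [12, -18], so an eigenvector is (-3, -2).
General solution: C_1e^(4t)(-2,-1) + C_2e^(t)(-3,-2).

x(t) = -2C_1e^(4t) - 3C_2e^(t), z(t) = -C_1e^(4t) - 2C_2e^(t)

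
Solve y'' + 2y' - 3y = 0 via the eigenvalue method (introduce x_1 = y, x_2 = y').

y(t) = K_1e^(-3t) + K_2e^(t)

Let x_1 = y, x_2 = y'. Then x_1' = x_2 and x_2' = 3x_1 - 2x_2.
A = [[0,1],[3,-2]]; det(A-λI) = λ^2 + 2λ - 3.
Eigenvalues λ = -3, 1 with eigenvectors (1,-3), (1,1).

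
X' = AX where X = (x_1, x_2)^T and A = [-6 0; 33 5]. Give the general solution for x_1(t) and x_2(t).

x_1(t) = -K_1e^(-6t), x_2(t) = 3K_1e^(-6t) + K_2e^(5t)

Coefficient matrix A = [[-6, 0], [33, 5]].
Characteristic polynomial det(A - λI) = λ^2 + λ - 30 = 0.
Eigenvalues λ = -6, 5.
For λ=-6: (A-λI) row 2 is [33, 11], so an eigenvector is (-1, 3).
For λ=5: (A-λI) row 1 is [-11, 0], so an eigenvector is (0, 1).
General solution: K_1e^(-6t)(-1,3) + K_2e^(5t)(0,1).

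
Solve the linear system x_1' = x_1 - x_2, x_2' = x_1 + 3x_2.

x_1(t) = -C_1e^(2t) - C_2te^(2t) - C_2e^(2t), x_2(t) = C_1e^(2t) + C_2te^(2t) + 2C_2e^(2t)

Coefficient matrix A = [[1, -1], [1, 3]].
Characteristic polynomial det(A - λI) = λ^2 - 4λ + 4 = 0.
Single eigenvalue λ = 2 with algebraic multiplicity 2.
Eigenvector v = (-1,1); generalized eigenvector w with (A-λI)w=v is (-1,2).
General solution: e^(2t)[C_1·v + C_2·(t·v + w)].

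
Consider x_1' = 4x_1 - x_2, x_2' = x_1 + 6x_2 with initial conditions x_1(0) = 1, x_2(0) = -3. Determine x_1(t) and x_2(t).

x_1(t) = 2te^(5t) + e^(5t), x_2(t) = -2te^(5t) - 3e^(5t)

Coefficient matrix A = [[4, -1], [1, 6]].
Characteristic polynomial det(A - λI) = λ^2 - 10λ + 25 = 0.
Single eigenvalue λ = 5 with algebraic multiplicity 2.
Eigenvector v = (1,-1); generalized eigenvector w with (A-λI)w=v is (2,-3).
General solution: e^(5t)[C_1·v + C_2·(t·v + w)].
Applying x_1(0)=1, x_2(0)=-3 gives C_1=-3, C_2=2.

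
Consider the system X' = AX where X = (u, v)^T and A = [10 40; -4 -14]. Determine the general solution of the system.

Coefficient matrix A = [[10, 40], [-4, -14]].
Characteristic polynomial det(A - λI) = λ^2 + 4λ + 20 = 0.
Eigenvalues λ = -2 ± 4i (complex conjugate pair).
For λ=-2+4i: an eigenvector is (3,-1) - i(-1,0) = (3 + i, -1).
A real fundamental pair from Re and Im of e^((-2+4i)t)v: X_1 = e^(-2t)(cos(4t)·(3,-1) + sin(4t)·(-1,0)), X_2 = e^(-2t)(sin(4t)·(3,-1) - cos(4t)·(-1,0)).
General solution: K_1X_1 + K_2X_2.

u(t) = -K_1e^(-2t)sin(4t) + 3K_1e^(-2t)cos(4t) + 3K_2e^(-2t)sin(4t) + K_2e^(-2t)cos(4t), v(t) = -K_1e^(-2t)cos(4t) - K_2e^(-2t)sin(4t)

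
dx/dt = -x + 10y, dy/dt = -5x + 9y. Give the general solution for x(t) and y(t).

Coefficient matrix A = [[-1, 10], [-5, 9]].
Characteristic polynomial det(A - λI) = λ^2 - 8λ + 41 = 0.
Eigenvalues λ = 4 ± 5i (complex conjugate pair).
For λ=4+5i: an eigenvector is (1,0) - i(-1,-1) = (1 + i, 0 + i).
A real fundamental pair from Re and Im of e^((4+5i)t)v: X_1 = e^(4t)(cos(5t)·(1,0) + sin(5t)·(-1,-1)), X_2 = e^(4t)(sin(5t)·(1,0) - cos(5t)·(-1,-1)).
General solution: K_1X_1 + K_2X_2.

x(t) = -K_1e^(4t)sin(5t) + K_1e^(4t)cos(5t) + K_2e^(4t)sin(5t) + K_2e^(4t)cos(5t), y(t) = -K_1e^(4t)sin(5t) + K_2e^(4t)cos(5t)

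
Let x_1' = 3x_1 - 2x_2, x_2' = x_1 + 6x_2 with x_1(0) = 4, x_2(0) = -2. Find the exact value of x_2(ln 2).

A = [[3,-2],[1,6]]; eigenvalues λ = 5, 4.
Eigenvectors: (-1,1) for λ=5, (2,-1) for λ=4.
From the initial condition, c_1 = 0, c_2 = 2.
x_2(ln 2) = (0)(2^5)(1) + (2)(2^4)(-1) = -32.

-32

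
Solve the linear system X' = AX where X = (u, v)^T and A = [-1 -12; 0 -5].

Coefficient matrix A = [[-1, -12], [0, -5]].
Characteristic polynomial det(A - λI) = λ^2 + 6λ + 5 = 0.
Eigenvalues λ = -5, -1.
For λ=-5: (A-λI) row 1 is [4, -12], so an eigenvector is (-3, -1).
For λ=-1: (A-λI) row 1 is [0, -12], so an eigenvector is (1, 0).
General solution: K_1e^(-5t)(-3,-1) + K_2e^(-t)(1,0).

u(t) = -3K_1e^(-5t) + K_2e^(-t), v(t) = -K_1e^(-5t)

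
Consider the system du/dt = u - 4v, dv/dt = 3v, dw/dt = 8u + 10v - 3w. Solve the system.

Coefficient matrix A = [[1, -4, 0], [0, 3, 0], [8, 10, -3]].
det(A - λI) = 0 gives eigenvalues λ = 3, 1, -3.
For λ=3: eigenvector (-2,1,-1).
For λ=1: eigenvector (1,0,2).
For λ=-3: eigenvector (0,0,1).
General solution: K_1e^(3t)(-2,1,-1) + K_2e^(t)(1,0,2) + K_3e^(-3t)(0,0,1).

u(t) = -2K_1e^(3t) + K_2e^(t), v(t) = K_1e^(3t), w(t) = -K_1e^(3t) + 2K_2e^(t) + K_3e^(-3t)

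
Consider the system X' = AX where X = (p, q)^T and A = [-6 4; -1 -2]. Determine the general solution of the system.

Coefficient matrix A = [[-6, 4], [-1, -2]].
Characteristic polynomial det(A - λI) = λ^2 + 8λ + 16 = 0.
Single eigenvalue λ = -4 with algebraic multiplicity 2.
Eigenvector v = (-2,-1); generalized eigenvector w with (A-λI)w=v is (-1,-1).
General solution: e^(-4t)[C_1·v + C_2·(t·v + w)].

p(t) = -2C_1e^(-4t) - 2C_2te^(-4t) - C_2e^(-4t), q(t) = -C_1e^(-4t) - C_2te^(-4t) - C_2e^(-4t)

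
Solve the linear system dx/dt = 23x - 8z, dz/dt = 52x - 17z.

x(t) = -K_1e^(3t)sin(4t) + K_1e^(3t)cos(4t) + K_2e^(3t)sin(4t) + K_2e^(3t)cos(4t), z(t) = -2K_1e^(3t)sin(4t) + 3K_1e^(3t)cos(4t) + 3K_2e^(3t)sin(4t) + 2K_2e^(3t)cos(4t)

Coefficient matrix A = [[23, -8], [52, -17]].
Characteristic polynomial det(A - λI) = λ^2 - 6λ + 25 = 0.
Eigenvalues λ = 3 ± 4i (complex conjugate pair).
For λ=3+4i: an eigenvector is (1,3) - i(-1,-2) = (1 + i, 3 + 2i).
A real fundamental pair from Re and Im of e^((3+4i)t)v: X_1 = e^(3t)(cos(4t)·(1,3) + sin(4t)·(-1,-2)), X_2 = e^(3t)(sin(4t)·(1,3) - cos(4t)·(-1,-2)).
General solution: K_1X_1 + K_2X_2.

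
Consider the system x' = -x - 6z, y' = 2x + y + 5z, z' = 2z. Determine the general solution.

Coefficient matrix A = [[-1, 0, -6], [2, 1, 5], [0, 0, 2]].
det(A - λI) = 0 gives eigenvalues λ = -1, 1, 2.
For λ=-1: eigenvector (1,-1,0).
For λ=1: eigenvector (0,1,0).
For λ=2: eigenvector (-2,1,1).
General solution: C_1e^(-t)(1,-1,0) + C_2e^(t)(0,1,0) + C_3e^(2t)(-2,1,1).

x(t) = C_1e^(-t) - 2C_3e^(2t), y(t) = -C_1e^(-t) + C_2e^(t) + C_3e^(2t), z(t) = C_3e^(2t)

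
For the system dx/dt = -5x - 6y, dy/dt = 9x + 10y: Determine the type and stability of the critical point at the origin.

unstable node

A = [[-5,-6],[9,10]]; det(A-λI) = λ^2 - 5λ + 4.
λ = 4, 1: both positive.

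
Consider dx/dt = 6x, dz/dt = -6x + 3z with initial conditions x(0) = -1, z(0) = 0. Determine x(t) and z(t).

x(t) = -e^(6t), z(t) = 2e^(6t) - 2e^(3t)

Coefficient matrix A = [[6, 0], [-6, 3]].
Characteristic polynomial det(A - λI) = λ^2 - 9λ + 18 = 0.
Eigenvalues λ = 6, 3.
For λ=6: (A-λI) row 2 is [-6, -3], so an eigenvector is (-1, 2).
For λ=3: (A-λI) row 1 is [3, 0], so an eigenvector is (0, 1).
General solution: c_1e^(6t)(-1,2) + c_2e^(3t)(0,1).
Applying x(0)=-1, z(0)=0 gives c_1=1, c_2=-2.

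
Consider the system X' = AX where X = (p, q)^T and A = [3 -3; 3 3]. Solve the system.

p(t) = K_1e^(3t)sin(3t) - K_2e^(3t)cos(3t), q(t) = -K_1e^(3t)cos(3t) - K_2e^(3t)sin(3t)

Coefficient matrix A = [[3, -3], [3, 3]].
Characteristic polynomial det(A - λI) = λ^2 - 6λ + 18 = 0.
Eigenvalues λ = 3 ± 3i (complex conjugate pair).
For λ=3+3i: an eigenvector is (0,-1) - i(1,0) = (0 - i, -1).
A real fundamental pair from Re and Im of e^((3+3i)t)v: X_1 = e^(3t)(cos(3t)·(0,-1) + sin(3t)·(1,0)), X_2 = e^(3t)(sin(3t)·(0,-1) - cos(3t)·(1,0)).
General solution: K_1X_1 + K_2X_2.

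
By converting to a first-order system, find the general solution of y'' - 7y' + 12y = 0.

y(t) = c_1e^(3t) + c_2e^(4t)

Let x_1 = y, x_2 = y'. Then x_1' = x_2 and x_2' = -12x_1 + 7x_2.
A = [[0,1],[-12,7]]; det(A-λI) = λ^2 - 7λ + 12.
Eigenvalues λ = 3, 4 with eigenvectors (1,3), (1,4).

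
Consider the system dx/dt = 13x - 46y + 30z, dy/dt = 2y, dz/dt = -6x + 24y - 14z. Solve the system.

x(t) = -4C_1e^(2t) + 5C_2e^(t) - 2C_3e^(-2t), y(t) = C_1e^(2t), z(t) = 3C_1e^(2t) - 2C_2e^(t) + C_3e^(-2t)

Coefficient matrix A = [[13, -46, 30], [0, 2, 0], [-6, 24, -14]].
det(A - λI) = 0 gives eigenvalues λ = 2, 1, -2.
For λ=2: eigenvector (-4,1,3).
For λ=1: eigenvector (5,0,-2).
For λ=-2: eigenvector (-2,0,1).
General solution: C_1e^(2t)(-4,1,3) + C_2e^(t)(5,0,-2) + C_3e^(-2t)(-2,0,1).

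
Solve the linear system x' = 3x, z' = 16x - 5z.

Coefficient matrix A = [[3, 0], [16, -5]].
Characteristic polynomial det(A - λI) = λ^2 + 2λ - 15 = 0.
Eigenvalues λ = -5, 3.
For λ=-5: (A-λI) row 1 is [8, 0], so an eigenvector is (0, 1).
For λ=3: (A-λI) row 2 is [16, -8], so an eigenvector is (-1, -2).
General solution: c_1e^(-5t)(0,1) + c_2e^(3t)(-1,-2).

x(t) = -c_2e^(3t), z(t) = c_1e^(-5t) - 2c_2e^(3t)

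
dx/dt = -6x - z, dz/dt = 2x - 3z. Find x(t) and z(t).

x(t) = C_1e^(-5t) + C_2e^(-4t), z(t) = -C_1e^(-5t) - 2C_2e^(-4t)

Coefficient matrix A = [[-6, -1], [2, -3]].
Characteristic polynomial det(A - λI) = λ^2 + 9λ + 20 = 0.
Eigenvalues λ = -5, -4.
For λ=-5: (A-λI) row 1 is [-1, -1], so an eigenvector is (1, -1).
For λ=-4: (A-λI) row 1 is [-2, -1], so an eigenvector is (1, -2).
General solution: C_1e^(-5t)(1,-1) + C_2e^(-4t)(1,-2).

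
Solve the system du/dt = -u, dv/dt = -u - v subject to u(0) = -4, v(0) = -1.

u(t) = -4e^(-t), v(t) = 4te^(-t) - e^(-t)

Coefficient matrix A = [[-1, 0], [-1, -1]].
Characteristic polynomial det(A - λI) = λ^2 + 2λ + 1 = 0.
Single eigenvalue λ = -1 with algebraic multiplicity 2.
Eigenvector v = (0,-1); generalized eigenvector w with (A-λI)w=v is (1,1).
General solution: e^(-t)[C_1·v + C_2·(t·v + w)].
Applying u(0)=-4, v(0)=-1 gives C_1=-3, C_2=-4.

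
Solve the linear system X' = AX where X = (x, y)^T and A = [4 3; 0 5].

x(t) = 3C_1e^(5t) - C_2e^(4t), y(t) = C_1e^(5t)

Coefficient matrix A = [[4, 3], [0, 5]].
Characteristic polynomial det(A - λI) = λ^2 - 9λ + 20 = 0.
Eigenvalues λ = 5, 4.
For λ=5: (A-λI) row 1 is [-1, 3], so an eigenvector is (3, 1).
For λ=4: (A-λI) row 1 is [0, 3], so an eigenvector is (-1, 0).
General solution: C_1e^(5t)(3,1) + C_2e^(4t)(-1,0).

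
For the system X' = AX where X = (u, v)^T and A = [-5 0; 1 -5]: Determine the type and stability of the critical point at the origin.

stable improper node

A = [[-5,0],[1,-5]]; det(A-λI) = λ^2 + 10λ + 25.
repeated λ = -5 with a single eigenvector.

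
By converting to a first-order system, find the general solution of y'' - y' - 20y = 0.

y(t) = C_1e^(5t) + C_2e^(-4t)

Let x_1 = y, x_2 = y'. Then x_1' = x_2 and x_2' = 20x_1 + x_2.
A = [[0,1],[20,1]]; det(A-λI) = λ^2 - λ - 20.
Eigenvalues λ = 5, -4 with eigenvectors (1,5), (1,-4).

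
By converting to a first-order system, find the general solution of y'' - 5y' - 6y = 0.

Let x_1 = y, x_2 = y'. Then x_1' = x_2 and x_2' = 6x_1 + 5x_2.
A = [[0,1],[6,5]]; det(A-λI) = λ^2 - 5λ - 6.
Eigenvalues λ = -1, 6 with eigenvectors (1,-1), (1,6).

y(t) = c_1e^(-t) + c_2e^(6t)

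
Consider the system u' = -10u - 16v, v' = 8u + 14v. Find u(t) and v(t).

Coefficient matrix A = [[-10, -16], [8, 14]].
Characteristic polynomial det(A - λI) = λ^2 - 4λ - 12 = 0.
Eigenvalues λ = 6, -2.
For λ=6: (A-λI) row 1 is [-16, -16], so an eigenvector is (1, -1).
For λ=-2: (A-λI) row 1 is [-8, -16], so an eigenvector is (2, -1).
General solution: c_1e^(6t)(1,-1) + c_2e^(-2t)(2,-1).

u(t) = c_1e^(6t) + 2c_2e^(-2t), v(t) = -c_1e^(6t) - c_2e^(-2t)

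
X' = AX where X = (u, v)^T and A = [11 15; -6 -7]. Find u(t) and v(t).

u(t) = c_1e^(2t)sin(3t) + 2c_1e^(2t)cos(3t) + 2c_2e^(2t)sin(3t) - c_2e^(2t)cos(3t), v(t) = -c_1e^(2t)sin(3t) - c_1e^(2t)cos(3t) - c_2e^(2t)sin(3t) + c_2e^(2t)cos(3t)

Coefficient matrix A = [[11, 15], [-6, -7]].
Characteristic polynomial det(A - λI) = λ^2 - 4λ + 13 = 0.
Eigenvalues λ = 2 ± 3i (complex conjugate pair).
For λ=2+3i: an eigenvector is (2,-1) - i(1,-1) = (2 - i, -1 + i).
A real fundamental pair from Re and Im of e^((2+3i)t)v: X_1 = e^(2t)(cos(3t)·(2,-1) + sin(3t)·(1,-1)), X_2 = e^(2t)(sin(3t)·(2,-1) - cos(3t)·(1,-1)).
General solution: c_1X_1 + c_2X_2.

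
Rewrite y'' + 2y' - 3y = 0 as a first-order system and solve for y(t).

Let x_1 = y, x_2 = y'. Then x_1' = x_2 and x_2' = 3x_1 - 2x_2.
A = [[0,1],[3,-2]]; det(A-λI) = λ^2 + 2λ - 3.
Eigenvalues λ = -3, 1 with eigenvectors (1,-3), (1,1).

y(t) = c_1e^(-3t) + c_2e^(t)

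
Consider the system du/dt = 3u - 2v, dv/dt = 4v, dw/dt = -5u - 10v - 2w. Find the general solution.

Coefficient matrix A = [[3, -2, 0], [0, 4, 0], [-5, -10, -2]].
det(A - λI) = 0 gives eigenvalues λ = 3, 4, -2.
For λ=3: eigenvector (1,0,-1).
For λ=4: eigenvector (-2,1,0).
For λ=-2: eigenvector (0,0,1).
General solution: C_1e^(3t)(1,0,-1) + C_2e^(4t)(-2,1,0) + C_3e^(-2t)(0,0,1).

u(t) = C_1e^(3t) - 2C_2e^(4t), v(t) = C_2e^(4t), w(t) = -C_1e^(3t) + C_3e^(-2t)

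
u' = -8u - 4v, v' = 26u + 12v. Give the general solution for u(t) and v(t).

u(t) = C_1e^(2t)sin(2t) + C_1e^(2t)cos(2t) + C_2e^(2t)sin(2t) - C_2e^(2t)cos(2t), v(t) = -2C_1e^(2t)sin(2t) - 3C_1e^(2t)cos(2t) - 3C_2e^(2t)sin(2t) + 2C_2e^(2t)cos(2t)

Coefficient matrix A = [[-8, -4], [26, 12]].
Characteristic polynomial det(A - λI) = λ^2 - 4λ + 8 = 0.
Eigenvalues λ = 2 ± 2i (complex conjugate pair).
For λ=2+2i: an eigenvector is (1,-3) - i(1,-2) = (1 - i, -3 + 2i).
A real fundamental pair from Re and Im of e^((2+2i)t)v: X_1 = e^(2t)(cos(2t)·(1,-3) + sin(2t)·(1,-2)), X_2 = e^(2t)(sin(2t)·(1,-3) - cos(2t)·(1,-2)).
General solution: C_1X_1 + C_2X_2.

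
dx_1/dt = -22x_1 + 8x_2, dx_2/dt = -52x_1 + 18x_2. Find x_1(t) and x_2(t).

Coefficient matrix A = [[-22, 8], [-52, 18]].
Characteristic polynomial det(A - λI) = λ^2 + 4λ + 20 = 0.
Eigenvalues λ = -2 ± 4i (complex conjugate pair).
For λ=-2+4i: an eigenvector is (1,3) - i(1,2) = (1 - i, 3 - 2i).
A real fundamental pair from Re and Im of e^((-2+4i)t)v: X_1 = e^(-2t)(cos(4t)·(1,3) + sin(4t)·(1,2)), X_2 = e^(-2t)(sin(4t)·(1,3) - cos(4t)·(1,2)).
General solution: C_1X_1 + C_2X_2.

x_1(t) = C_1e^(-2t)sin(4t) + C_1e^(-2t)cos(4t) + C_2e^(-2t)sin(4t) - C_2e^(-2t)cos(4t), x_2(t) = 2C_1e^(-2t)sin(4t) + 3C_1e^(-2t)cos(4t) + 3C_2e^(-2t)sin(4t) - 2C_2e^(-2t)cos(4t)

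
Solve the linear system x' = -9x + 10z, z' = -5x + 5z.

Coefficient matrix A = [[-9, 10], [-5, 5]].
Characteristic polynomial det(A - λI) = λ^2 + 4λ + 5 = 0.
Eigenvalues λ = -2 ± i (complex conjugate pair).
For λ=-2+i: an eigenvector is (-3,-2) - i(1,1) = (-3 - i, -2 - i).
A real fundamental pair from Re and Im of e^((-2+i)t)v: X_1 = e^(-2t)(cos(t)·(-3,-2) + sin(t)·(1,1)), X_2 = e^(-2t)(sin(t)·(-3,-2) - cos(t)·(1,1)).
General solution: c_1X_1 + c_2X_2.

x(t) = c_1e^(-2t)sin(t) - 3c_1e^(-2t)cos(t) - 3c_2e^(-2t)sin(t) - c_2e^(-2t)cos(t), z(t) = c_1e^(-2t)sin(t) - 2c_1e^(-2t)cos(t) - 2c_2e^(-2t)sin(t) - c_2e^(-2t)cos(t)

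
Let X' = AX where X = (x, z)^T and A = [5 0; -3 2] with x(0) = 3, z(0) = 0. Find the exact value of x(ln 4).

3072

A = [[5,0],[-3,2]]; eigenvalues λ = 2, 5.
Eigenvectors: (0,1) for λ=2, (1,-1) for λ=5.
From the initial condition, c_1 = 3, c_2 = 3.
x(ln 4) = (3)(4^2)(0) + (3)(4^5)(1) = 3072.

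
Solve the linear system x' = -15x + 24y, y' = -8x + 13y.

x(t) = 3K_1e^(t) - 2K_2e^(-3t), y(t) = 2K_1e^(t) - K_2e^(-3t)

Coefficient matrix A = [[-15, 24], [-8, 13]].
Characteristic polynomial det(A - λI) = λ^2 + 2λ - 3 = 0.
Eigenvalues λ = 1, -3.
For λ=1: (A-λI) row 1 is [-16, 24], so an eigenvector is (3, 2).
For λ=-3: (A-λI) row 1 is [-12, 24], so an eigenvector is (-2, -1).
General solution: K_1e^(t)(3,2) + K_2e^(-3t)(-2,-1).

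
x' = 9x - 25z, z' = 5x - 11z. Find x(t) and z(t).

Coefficient matrix A = [[9, -25], [5, -11]].
Characteristic polynomial det(A - λI) = λ^2 + 2λ + 26 = 0.
Eigenvalues λ = -1 ± 5i (complex conjugate pair).
For λ=-1+5i: an eigenvector is (-2,-1) - i(1,0) = (-2 - i, -1).
A real fundamental pair from Re and Im of e^((-1+5i)t)v: X_1 = e^(-t)(cos(5t)·(-2,-1) + sin(5t)·(1,0)), X_2 = e^(-t)(sin(5t)·(-2,-1) - cos(5t)·(1,0)).
General solution: c_1X_1 + c_2X_2.

x(t) = c_1e^(-t)sin(5t) - 2c_1e^(-t)cos(5t) - 2c_2e^(-t)sin(5t) - c_2e^(-t)cos(5t), z(t) = -c_1e^(-t)cos(5t) - c_2e^(-t)sin(5t)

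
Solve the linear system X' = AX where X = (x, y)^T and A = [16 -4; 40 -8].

x(t) = -C_1e^(4t)cos(4t) - C_2e^(4t)sin(4t), y(t) = -C_1e^(4t)sin(4t) - 3C_1e^(4t)cos(4t) - 3C_2e^(4t)sin(4t) + C_2e^(4t)cos(4t)

Coefficient matrix A = [[16, -4], [40, -8]].
Characteristic polynomial det(A - λI) = λ^2 - 8λ + 32 = 0.
Eigenvalues λ = 4 ± 4i (complex conjugate pair).
For λ=4+4i: an eigenvector is (-1,-3) - i(0,-1) = (-1, -3 + i).
A real fundamental pair from Re and Im of e^((4+4i)t)v: X_1 = e^(4t)(cos(4t)·(-1,-3) + sin(4t)·(0,-1)), X_2 = e^(4t)(sin(4t)·(-1,-3) - cos(4t)·(0,-1)).
General solution: C_1X_1 + C_2X_2.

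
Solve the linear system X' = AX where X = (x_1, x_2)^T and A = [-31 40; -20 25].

Coefficient matrix A = [[-31, 40], [-20, 25]].
Characteristic polynomial det(A - λI) = λ^2 + 6λ + 25 = 0.
Eigenvalues λ = -3 ± 4i (complex conjugate pair).
For λ=-3+4i: an eigenvector is (-1,-1) - i(-3,-2) = (-1 + 3i, -1 + 2i).
A real fundamental pair from Re and Im of e^((-3+4i)t)v: X_1 = e^(-3t)(cos(4t)·(-1,-1) + sin(4t)·(-3,-2)), X_2 = e^(-3t)(sin(4t)·(-1,-1) - cos(4t)·(-3,-2)).
General solution: C_1X_1 + C_2X_2.

x_1(t) = -3C_1e^(-3t)sin(4t) - C_1e^(-3t)cos(4t) - C_2e^(-3t)sin(4t) + 3C_2e^(-3t)cos(4t), x_2(t) = -2C_1e^(-3t)sin(4t) - C_1e^(-3t)cos(4t) - C_2e^(-3t)sin(4t) + 2C_2e^(-3t)cos(4t)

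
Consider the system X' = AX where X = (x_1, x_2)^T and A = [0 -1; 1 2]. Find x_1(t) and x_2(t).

Coefficient matrix A = [[0, -1], [1, 2]].
Characteristic polynomial det(A - λI) = λ^2 - 2λ + 1 = 0.
Single eigenvalue λ = 1 with algebraic multiplicity 2.
Eigenvector v = (-1,1); generalized eigenvector w with (A-λI)w=v is (0,1).
General solution: e^(t)[C_1·v + C_2·(t·v + w)].

x_1(t) = -C_1e^(t) - C_2te^(t), x_2(t) = C_1e^(t) + C_2te^(t) + C_2e^(t)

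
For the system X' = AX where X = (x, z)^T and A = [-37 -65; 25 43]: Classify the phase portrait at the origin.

A = [[-37,-65],[25,43]]; det(A-λI) = λ^2 - 6λ + 34.
λ = 3 ± 5i: positive real part.

unstable spiral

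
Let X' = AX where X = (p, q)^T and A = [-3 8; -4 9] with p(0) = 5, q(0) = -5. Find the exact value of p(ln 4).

A = [[-3,8],[-4,9]]; eigenvalues λ = 1, 5.
Eigenvectors: (2,1) for λ=1, (1,1) for λ=5.
From the initial condition, c_1 = 10, c_2 = -15.
p(ln 4) = (10)(4^1)(2) + (-15)(4^5)(1) = -15280.

-15280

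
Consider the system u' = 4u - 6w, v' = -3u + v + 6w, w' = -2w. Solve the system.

Coefficient matrix A = [[4, 0, -6], [-3, 1, 6], [0, 0, -2]].
det(A - λI) = 0 gives eigenvalues λ = 1, 4, -2.
For λ=1: eigenvector (0,1,0).
For λ=4: eigenvector (1,-1,0).
For λ=-2: eigenvector (1,-1,1).
General solution: K_1e^(t)(0,1,0) + K_2e^(4t)(1,-1,0) + K_3e^(-2t)(1,-1,1).

u(t) = K_2e^(4t) + K_3e^(-2t), v(t) = K_1e^(t) - K_2e^(4t) - K_3e^(-2t), w(t) = K_3e^(-2t)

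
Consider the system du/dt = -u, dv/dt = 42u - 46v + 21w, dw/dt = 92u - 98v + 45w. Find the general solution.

u(t) = C_2e^(-t), v(t) = C_1e^(-4t) + 3C_3e^(3t), w(t) = 2C_1e^(-4t) - 2C_2e^(-t) + 7C_3e^(3t)

Coefficient matrix A = [[-1, 0, 0], [42, -46, 21], [92, -98, 45]].
det(A - λI) = 0 gives eigenvalues λ = -4, -1, 3.
For λ=-4: eigenvector (0,1,2).
For λ=-1: eigenvector (1,0,-2).
For λ=3: eigenvector (0,3,7).
General solution: C_1e^(-4t)(0,1,2) + C_2e^(-t)(1,0,-2) + C_3e^(3t)(0,3,7).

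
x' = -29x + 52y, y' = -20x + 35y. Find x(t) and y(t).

Coefficient matrix A = [[-29, 52], [-20, 35]].
Characteristic polynomial det(A - λI) = λ^2 - 6λ + 25 = 0.
Eigenvalues λ = 3 ± 4i (complex conjugate pair).
For λ=3+4i: an eigenvector is (-2,-1) - i(3,2) = (-2 - 3i, -1 - 2i).
A real fundamental pair from Re and Im of e^((3+4i)t)v: X_1 = e^(3t)(cos(4t)·(-2,-1) + sin(4t)·(3,2)), X_2 = e^(3t)(sin(4t)·(-2,-1) - cos(4t)·(3,2)).
General solution: C_1X_1 + C_2X_2.

x(t) = 3C_1e^(3t)sin(4t) - 2C_1e^(3t)cos(4t) - 2C_2e^(3t)sin(4t) - 3C_2e^(3t)cos(4t), y(t) = 2C_1e^(3t)sin(4t) - C_1e^(3t)cos(4t) - C_2e^(3t)sin(4t) - 2C_2e^(3t)cos(4t)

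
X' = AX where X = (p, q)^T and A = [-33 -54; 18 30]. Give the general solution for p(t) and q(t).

p(t) = -3c_1e^(3t) + 2c_2e^(-6t), q(t) = 2c_1e^(3t) - c_2e^(-6t)

Coefficient matrix A = [[-33, -54], [18, 30]].
Characteristic polynomial det(A - λI) = λ^2 + 3λ - 18 = 0.
Eigenvalues λ = 3, -6.
For λ=3: (A-λI) row 1 is [-36, -54], so an eigenvector is (-3, 2).
For λ=-6: (A-λI) row 1 is [-27, -54], so an eigenvector is (2, -1).
General solution: c_1e^(3t)(-3,2) + c_2e^(-6t)(2,-1).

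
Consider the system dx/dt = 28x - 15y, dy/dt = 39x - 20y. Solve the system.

Coefficient matrix A = [[28, -15], [39, -20]].
Characteristic polynomial det(A - λI) = λ^2 - 8λ + 25 = 0.
Eigenvalues λ = 4 ± 3i (complex conjugate pair).
For λ=4+3i: an eigenvector is (1,2) - i(-2,-3) = (1 + 2i, 2 + 3i).
A real fundamental pair from Re and Im of e^((4+3i)t)v: X_1 = e^(4t)(cos(3t)·(1,2) + sin(3t)·(-2,-3)), X_2 = e^(4t)(sin(3t)·(1,2) - cos(3t)·(-2,-3)).
General solution: K_1X_1 + K_2X_2.

x(t) = -2K_1e^(4t)sin(3t) + K_1e^(4t)cos(3t) + K_2e^(4t)sin(3t) + 2K_2e^(4t)cos(3t), y(t) = -3K_1e^(4t)sin(3t) + 2K_1e^(4t)cos(3t) + 2K_2e^(4t)sin(3t) + 3K_2e^(4t)cos(3t)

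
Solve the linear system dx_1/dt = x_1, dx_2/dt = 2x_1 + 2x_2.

x_1(t) = -C_1e^(t), x_2(t) = 2C_1e^(t) - C_2e^(2t)

Coefficient matrix A = [[1, 0], [2, 2]].
Characteristic polynomial det(A - λI) = λ^2 - 3λ + 2 = 0.
Eigenvalues λ = 1, 2.
For λ=1: (A-λI) row 2 is [2, 1], so an eigenvector is (-1, 2).
For λ=2: (A-λI) row 1 is [-1, 0], so an eigenvector is (0, -1).
General solution: C_1e^(t)(-1,2) + C_2e^(2t)(0,-1).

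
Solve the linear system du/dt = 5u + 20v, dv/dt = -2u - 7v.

u(t) = 3C_1e^(-t)sin(2t) + C_1e^(-t)cos(2t) + C_2e^(-t)sin(2t) - 3C_2e^(-t)cos(2t), v(t) = -C_1e^(-t)sin(2t) + C_2e^(-t)cos(2t)

Coefficient matrix A = [[5, 20], [-2, -7]].
Characteristic polynomial det(A - λI) = λ^2 + 2λ + 5 = 0.
Eigenvalues λ = -1 ± 2i (complex conjugate pair).
For λ=-1+2i: an eigenvector is (1,0) - i(3,-1) = (1 - 3i, 0 + i).
A real fundamental pair from Re and Im of e^((-1+2i)t)v: X_1 = e^(-t)(cos(2t)·(1,0) + sin(2t)·(3,-1)), X_2 = e^(-t)(sin(2t)·(1,0) - cos(2t)·(3,-1)).
General solution: C_1X_1 + C_2X_2.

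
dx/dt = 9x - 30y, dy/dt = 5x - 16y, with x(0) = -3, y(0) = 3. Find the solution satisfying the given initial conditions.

Coefficient matrix A = [[9, -30], [5, -16]].
Characteristic polynomial det(A - λI) = λ^2 + 7λ + 6 = 0.
Eigenvalues λ = -1, -6.
For λ=-1: (A-λI) row 1 is [10, -30], so an eigenvector is (3, 1).
For λ=-6: (A-λI) row 1 is [15, -30], so an eigenvector is (-2, -1).
General solution: C_1e^(-t)(3,1) + C_2e^(-6t)(-2,-1).
Applying x(0)=-3, y(0)=3 gives C_1=-9, C_2=-12.

x(t) = -27e^(-t) + 24e^(-6t), y(t) = -9e^(-t) + 12e^(-6t)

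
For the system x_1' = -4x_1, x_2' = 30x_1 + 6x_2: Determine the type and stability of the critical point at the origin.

A = [[-4,0],[30,6]]; det(A-λI) = λ^2 - 2λ - 24.
λ = 6, -4: opposite signs.

saddle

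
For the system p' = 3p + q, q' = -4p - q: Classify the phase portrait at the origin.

A = [[3,1],[-4,-1]]; det(A-λI) = λ^2 - 2λ + 1.
repeated λ = 1 with a single eigenvector.

unstable improper node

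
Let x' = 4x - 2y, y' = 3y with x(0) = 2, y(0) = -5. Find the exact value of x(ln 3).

702

A = [[4,-2],[0,3]]; eigenvalues λ = 3, 4.
Eigenvectors: (2,1) for λ=3, (1,0) for λ=4.
From the initial condition, c_1 = -5, c_2 = 12.
x(ln 3) = (-5)(3^3)(2) + (12)(3^4)(1) = 702.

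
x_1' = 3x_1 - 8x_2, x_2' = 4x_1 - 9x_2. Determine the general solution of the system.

Coefficient matrix A = [[3, -8], [4, -9]].
Characteristic polynomial det(A - λI) = λ^2 + 6λ + 5 = 0.
Eigenvalues λ = -5, -1.
For λ=-5: (A-λI) row 1 is [8, -8], so an eigenvector is (1, 1).
For λ=-1: (A-λI) row 1 is [4, -8], so an eigenvector is (2, 1).
General solution: C_1e^(-5t)(1,1) + C_2e^(-t)(2,1).

x_1(t) = C_1e^(-5t) + 2C_2e^(-t), x_2(t) = C_1e^(-5t) + C_2e^(-t)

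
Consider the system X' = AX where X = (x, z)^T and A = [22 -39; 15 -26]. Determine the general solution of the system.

x(t) = 3K_1e^(-2t)sin(3t) + 2K_1e^(-2t)cos(3t) + 2K_2e^(-2t)sin(3t) - 3K_2e^(-2t)cos(3t), z(t) = 2K_1e^(-2t)sin(3t) + K_1e^(-2t)cos(3t) + K_2e^(-2t)sin(3t) - 2K_2e^(-2t)cos(3t)

Coefficient matrix A = [[22, -39], [15, -26]].
Characteristic polynomial det(A - λI) = λ^2 + 4λ + 13 = 0.
Eigenvalues λ = -2 ± 3i (complex conjugate pair).
For λ=-2+3i: an eigenvector is (2,1) - i(3,2) = (2 - 3i, 1 - 2i).
A real fundamental pair from Re and Im of e^((-2+3i)t)v: X_1 = e^(-2t)(cos(3t)·(2,1) + sin(3t)·(3,2)), X_2 = e^(-2t)(sin(3t)·(2,1) - cos(3t)·(3,2)).
General solution: K_1X_1 + K_2X_2.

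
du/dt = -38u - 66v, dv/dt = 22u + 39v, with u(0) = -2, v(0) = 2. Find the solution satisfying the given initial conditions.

u(t) = -6e^(6t) + 4e^(-5t), v(t) = 4e^(6t) - 2e^(-5t)

Coefficient matrix A = [[-38, -66], [22, 39]].
Characteristic polynomial det(A - λI) = λ^2 - λ - 30 = 0.
Eigenvalues λ = 6, -5.
For λ=6: (A-λI) row 1 is [-44, -66], so an eigenvector is (3, -2).
For λ=-5: (A-λI) row 1 is [-33, -66], so an eigenvector is (-2, 1).
General solution: K_1e^(6t)(3,-2) + K_2e^(-5t)(-2,1).
Applying u(0)=-2, v(0)=2 gives K_1=-2, K_2=-2.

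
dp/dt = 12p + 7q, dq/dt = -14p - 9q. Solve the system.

Coefficient matrix A = [[12, 7], [-14, -9]].
Characteristic polynomial det(A - λI) = λ^2 - 3λ - 10 = 0.
Eigenvalues λ = -2, 5.
For λ=-2: (A-λI) row 1 is [14, 7], so an eigenvector is (1, -2).
For λ=5: (A-λI) row 1 is [7, 7], so an eigenvector is (1, -1).
General solution: K_1e^(-2t)(1,-2) + K_2e^(5t)(1,-1).

p(t) = K_1e^(-2t) + K_2e^(5t), q(t) = -2K_1e^(-2t) - K_2e^(5t)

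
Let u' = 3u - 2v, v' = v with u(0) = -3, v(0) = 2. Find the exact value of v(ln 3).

A = [[3,-2],[0,1]]; eigenvalues λ = 3, 1.
Eigenvectors: (-1,0) for λ=3, (1,1) for λ=1.
From the initial condition, c_1 = 5, c_2 = 2.
v(ln 3) = (5)(3^3)(0) + (2)(3^1)(1) = 6.

6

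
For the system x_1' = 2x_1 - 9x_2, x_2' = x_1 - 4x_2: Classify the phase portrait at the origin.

stable improper node

A = [[2,-9],[1,-4]]; det(A-λI) = λ^2 + 2λ + 1.
repeated λ = -1 with a single eigenvector.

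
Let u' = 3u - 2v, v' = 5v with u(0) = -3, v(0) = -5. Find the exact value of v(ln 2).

-160

A = [[3,-2],[0,5]]; eigenvalues λ = 3, 5.
Eigenvectors: (1,0) for λ=3, (-1,1) for λ=5.
From the initial condition, c_1 = -8, c_2 = -5.
v(ln 2) = (-8)(2^3)(0) + (-5)(2^5)(1) = -160.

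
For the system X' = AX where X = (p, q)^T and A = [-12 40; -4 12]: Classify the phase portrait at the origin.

center

A = [[-12,40],[-4,12]]; det(A-λI) = λ^2 + 16.
λ = 0 ± 4i: zero real part.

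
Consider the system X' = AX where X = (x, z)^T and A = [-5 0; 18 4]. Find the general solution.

x(t) = c_1e^(-5t), z(t) = -2c_1e^(-5t) + c_2e^(4t)

Coefficient matrix A = [[-5, 0], [18, 4]].
Characteristic polynomial det(A - λI) = λ^2 + λ - 20 = 0.
Eigenvalues λ = -5, 4.
For λ=-5: (A-λI) row 2 is [18, 9], so an eigenvector is (1, -2).
For λ=4: (A-λI) row 1 is [-9, 0], so an eigenvector is (0, 1).
General solution: c_1e^(-5t)(1,-2) + c_2e^(4t)(0,1).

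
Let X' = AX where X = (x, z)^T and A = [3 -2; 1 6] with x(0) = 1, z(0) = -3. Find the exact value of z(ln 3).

-1053

A = [[3,-2],[1,6]]; eigenvalues λ = 4, 5.
Eigenvectors: (-2,1) for λ=4, (1,-1) for λ=5.
From the initial condition, c_1 = 2, c_2 = 5.
z(ln 3) = (2)(3^4)(1) + (5)(3^5)(-1) = -1053.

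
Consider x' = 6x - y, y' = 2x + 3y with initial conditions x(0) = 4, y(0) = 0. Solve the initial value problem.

x(t) = 8e^(5t) - 4e^(4t), y(t) = 8e^(5t) - 8e^(4t)

Coefficient matrix A = [[6, -1], [2, 3]].
Characteristic polynomial det(A - λI) = λ^2 - 9λ + 20 = 0.
Eigenvalues λ = 5, 4.
For λ=5: (A-λI) row 1 is [1, -1], so an eigenvector is (-1, -1).
For λ=4: (A-λI) row 1 is [2, -1], so an eigenvector is (1, 2).
General solution: C_1e^(5t)(-1,-1) + C_2e^(4t)(1,2).
Applying x(0)=4, y(0)=0 gives C_1=-8, C_2=-4.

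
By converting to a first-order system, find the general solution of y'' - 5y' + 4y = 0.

y(t) = c_1e^(t) + c_2e^(4t)

Let x_1 = y, x_2 = y'. Then x_1' = x_2 and x_2' = -4x_1 + 5x_2.
A = [[0,1],[-4,5]]; det(A-λI) = λ^2 - 5λ + 4.
Eigenvalues λ = 1, 4 with eigenvectors (1,1), (1,4).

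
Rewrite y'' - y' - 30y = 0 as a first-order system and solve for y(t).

Let x_1 = y, x_2 = y'. Then x_1' = x_2 and x_2' = 30x_1 + x_2.
A = [[0,1],[30,1]]; det(A-λI) = λ^2 - λ - 30.
Eigenvalues λ = 6, -5 with eigenvectors (1,6), (1,-5).

y(t) = C_1e^(6t) + C_2e^(-5t)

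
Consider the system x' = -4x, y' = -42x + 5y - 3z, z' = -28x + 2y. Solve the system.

Coefficient matrix A = [[-4, 0, 0], [-42, 5, -3], [-28, 2, 0]].
det(A - λI) = 0 gives eigenvalues λ = -4, 3, 2.
For λ=-4: eigenvector (1,6,4).
For λ=3: eigenvector (0,-3,-2).
For λ=2: eigenvector (0,-1,-1).
General solution: C_1e^(-4t)(1,6,4) + C_2e^(3t)(0,-3,-2) + C_3e^(2t)(0,-1,-1).

x(t) = C_1e^(-4t), y(t) = 6C_1e^(-4t) - 3C_2e^(3t) - C_3e^(2t), z(t) = 4C_1e^(-4t) - 2C_2e^(3t) - C_3e^(2t)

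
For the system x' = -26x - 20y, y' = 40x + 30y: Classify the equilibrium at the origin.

unstable spiral

A = [[-26,-20],[40,30]]; det(A-λI) = λ^2 - 4λ + 20.
λ = 2 ± 4i: positive real part.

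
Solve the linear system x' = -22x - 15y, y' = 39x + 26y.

x(t) = -2c_1e^(2t)sin(3t) - c_1e^(2t)cos(3t) - c_2e^(2t)sin(3t) + 2c_2e^(2t)cos(3t), y(t) = 3c_1e^(2t)sin(3t) + 2c_1e^(2t)cos(3t) + 2c_2e^(2t)sin(3t) - 3c_2e^(2t)cos(3t)

Coefficient matrix A = [[-22, -15], [39, 26]].
Characteristic polynomial det(A - λI) = λ^2 - 4λ + 13 = 0.
Eigenvalues λ = 2 ± 3i (complex conjugate pair).
For λ=2+3i: an eigenvector is (-1,2) - i(-2,3) = (-1 + 2i, 2 - 3i).
A real fundamental pair from Re and Im of e^((2+3i)t)v: X_1 = e^(2t)(cos(3t)·(-1,2) + sin(3t)·(-2,3)), X_2 = e^(2t)(sin(3t)·(-1,2) - cos(3t)·(-2,3)).
General solution: c_1X_1 + c_2X_2.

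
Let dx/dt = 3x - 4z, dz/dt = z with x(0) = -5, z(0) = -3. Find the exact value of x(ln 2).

-4

A = [[3,-4],[0,1]]; eigenvalues λ = 1, 3.
Eigenvectors: (-2,-1) for λ=1, (1,0) for λ=3.
From the initial condition, c_1 = 3, c_2 = 1.
x(ln 2) = (3)(2^1)(-2) + (1)(2^3)(1) = -4.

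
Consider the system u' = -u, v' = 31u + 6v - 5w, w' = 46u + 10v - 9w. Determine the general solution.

Coefficient matrix A = [[-1, 0, 0], [31, 6, -5], [46, 10, -9]].
det(A - λI) = 0 gives eigenvalues λ = 1, -4, -1.
For λ=1: eigenvector (0,1,1).
For λ=-4: eigenvector (0,-1,-2).
For λ=-1: eigenvector (1,-3,2).
General solution: K_1e^(t)(0,1,1) + K_2e^(-4t)(0,-1,-2) + K_3e^(-t)(1,-3,2).

u(t) = K_3e^(-t), v(t) = K_1e^(t) - K_2e^(-4t) - 3K_3e^(-t), w(t) = K_1e^(t) - 2K_2e^(-4t) + 2K_3e^(-t)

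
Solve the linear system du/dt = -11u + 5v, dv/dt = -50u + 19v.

Coefficient matrix A = [[-11, 5], [-50, 19]].
Characteristic polynomial det(A - λI) = λ^2 - 8λ + 41 = 0.
Eigenvalues λ = 4 ± 5i (complex conjugate pair).
For λ=4+5i: an eigenvector is (1,3) - i(0,-1) = (1, 3 + i).
A real fundamental pair from Re and Im of e^((4+5i)t)v: X_1 = e^(4t)(cos(5t)·(1,3) + sin(5t)·(0,-1)), X_2 = e^(4t)(sin(5t)·(1,3) - cos(5t)·(0,-1)).
General solution: c_1X_1 + c_2X_2.

u(t) = c_1e^(4t)cos(5t) + c_2e^(4t)sin(5t), v(t) = -c_1e^(4t)sin(5t) + 3c_1e^(4t)cos(5t) + 3c_2e^(4t)sin(5t) + c_2e^(4t)cos(5t)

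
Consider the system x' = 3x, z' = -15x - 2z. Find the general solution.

x(t) = -K_1e^(3t), z(t) = 3K_1e^(3t) + K_2e^(-2t)

Coefficient matrix A = [[3, 0], [-15, -2]].
Characteristic polynomial det(A - λI) = λ^2 - λ - 6 = 0.
Eigenvalues λ = 3, -2.
For λ=3: (A-λI) row 2 is [-15, -5], so an eigenvector is (-1, 3).
For λ=-2: (A-λI) row 1 is [5, 0], so an eigenvector is (0, 1).
General solution: K_1e^(3t)(-1,3) + K_2e^(-2t)(0,1).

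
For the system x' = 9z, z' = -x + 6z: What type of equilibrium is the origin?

unstable improper node

A = [[0,9],[-1,6]]; det(A-λI) = λ^2 - 6λ + 9.
repeated λ = 3 with a single eigenvector.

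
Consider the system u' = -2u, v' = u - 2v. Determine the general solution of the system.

u(t) = -C_2e^(-2t), v(t) = -C_1e^(-2t) - C_2te^(-2t) + 3C_2e^(-2t)

Coefficient matrix A = [[-2, 0], [1, -2]].
Characteristic polynomial det(A - λI) = λ^2 + 4λ + 4 = 0.
Single eigenvalue λ = -2 with algebraic multiplicity 2.
Eigenvector v = (0,-1); generalized eigenvector w with (A-λI)w=v is (-1,3).
General solution: e^(-2t)[C_1·v + C_2·(t·v + w)].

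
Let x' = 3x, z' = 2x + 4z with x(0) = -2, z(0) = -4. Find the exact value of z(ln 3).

A = [[3,0],[2,4]]; eigenvalues λ = 3, 4.
Eigenvectors: (1,-2) for λ=3, (0,-1) for λ=4.
From the initial condition, c_1 = -2, c_2 = 8.
z(ln 3) = (-2)(3^3)(-2) + (8)(3^4)(-1) = -540.

-540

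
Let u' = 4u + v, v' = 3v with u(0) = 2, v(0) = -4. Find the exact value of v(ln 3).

A = [[4,1],[0,3]]; eigenvalues λ = 4, 3.
Eigenvectors: (-1,0) for λ=4, (1,-1) for λ=3.
From the initial condition, c_1 = 2, c_2 = 4.
v(ln 3) = (2)(3^4)(0) + (4)(3^3)(-1) = -108.

-108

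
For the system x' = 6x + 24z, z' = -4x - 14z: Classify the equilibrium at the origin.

A = [[6,24],[-4,-14]]; det(A-λI) = λ^2 + 8λ + 12.
λ = -2, -6: both negative.

stable node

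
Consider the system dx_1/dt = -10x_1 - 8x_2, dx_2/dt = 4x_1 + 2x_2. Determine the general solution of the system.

x_1(t) = c_1e^(-2t) - 2c_2e^(-6t), x_2(t) = -c_1e^(-2t) + c_2e^(-6t)

Coefficient matrix A = [[-10, -8], [4, 2]].
Characteristic polynomial det(A - λI) = λ^2 + 8λ + 12 = 0.
Eigenvalues λ = -2, -6.
For λ=-2: (A-λI) row 1 is [-8, -8], so an eigenvector is (1, -1).
For λ=-6: (A-λI) row 1 is [-4, -8], so an eigenvector is (-2, 1).
General solution: c_1e^(-2t)(1,-1) + c_2e^(-6t)(-2,1).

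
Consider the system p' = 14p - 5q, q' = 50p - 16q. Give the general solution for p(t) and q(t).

p(t) = C_1e^(-t)cos(5t) + C_2e^(-t)sin(5t), q(t) = C_1e^(-t)sin(5t) + 3C_1e^(-t)cos(5t) + 3C_2e^(-t)sin(5t) - C_2e^(-t)cos(5t)

Coefficient matrix A = [[14, -5], [50, -16]].
Characteristic polynomial det(A - λI) = λ^2 + 2λ + 26 = 0.
Eigenvalues λ = -1 ± 5i (complex conjugate pair).
For λ=-1+5i: an eigenvector is (1,3) - i(0,1) = (1, 3 - i).
A real fundamental pair from Re and Im of e^((-1+5i)t)v: X_1 = e^(-t)(cos(5t)·(1,3) + sin(5t)·(0,1)), X_2 = e^(-t)(sin(5t)·(1,3) - cos(5t)·(0,1)).
General solution: C_1X_1 + C_2X_2.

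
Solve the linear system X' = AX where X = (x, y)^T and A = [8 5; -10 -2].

Coefficient matrix A = [[8, 5], [-10, -2]].
Characteristic polynomial det(A - λI) = λ^2 - 6λ + 34 = 0.
Eigenvalues λ = 3 ± 5i (complex conjugate pair).
For λ=3+5i: an eigenvector is (0,1) - i(1,-1) = (0 - i, 1 + i).
A real fundamental pair from Re and Im of e^((3+5i)t)v: X_1 = e^(3t)(cos(5t)·(0,1) + sin(5t)·(1,-1)), X_2 = e^(3t)(sin(5t)·(0,1) - cos(5t)·(1,-1)).
General solution: K_1X_1 + K_2X_2.

x(t) = K_1e^(3t)sin(5t) - K_2e^(3t)cos(5t), y(t) = -K_1e^(3t)sin(5t) + K_1e^(3t)cos(5t) + K_2e^(3t)sin(5t) + K_2e^(3t)cos(5t)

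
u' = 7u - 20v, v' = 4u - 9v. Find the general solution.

u(t) = 2C_1e^(-t)sin(4t) + C_1e^(-t)cos(4t) + C_2e^(-t)sin(4t) - 2C_2e^(-t)cos(4t), v(t) = C_1e^(-t)sin(4t) - C_2e^(-t)cos(4t)

Coefficient matrix A = [[7, -20], [4, -9]].
Characteristic polynomial det(A - λI) = λ^2 + 2λ + 17 = 0.
Eigenvalues λ = -1 ± 4i (complex conjugate pair).
For λ=-1+4i: an eigenvector is (1,0) - i(2,1) = (1 - 2i, 0 - i).
A real fundamental pair from Re and Im of e^((-1+4i)t)v: X_1 = e^(-t)(cos(4t)·(1,0) + sin(4t)·(2,1)), X_2 = e^(-t)(sin(4t)·(1,0) - cos(4t)·(2,1)).
General solution: C_1X_1 + C_2X_2.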